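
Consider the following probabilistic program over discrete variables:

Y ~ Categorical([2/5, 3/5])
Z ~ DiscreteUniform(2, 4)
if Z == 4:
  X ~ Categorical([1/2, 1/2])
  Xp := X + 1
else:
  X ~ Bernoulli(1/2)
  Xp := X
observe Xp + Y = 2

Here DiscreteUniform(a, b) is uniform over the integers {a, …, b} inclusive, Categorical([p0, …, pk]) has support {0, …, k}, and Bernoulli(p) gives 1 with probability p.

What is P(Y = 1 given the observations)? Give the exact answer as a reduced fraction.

Enumerate traces; 4 have nonzero weight after conditioning:
  (Y=0, Z=4, X=1) weight 1/15
  (Y=1, Z=2, X=1) weight 1/10
  (Y=1, Z=3, X=1) weight 1/10
  (Y=1, Z=4, X=0) weight 1/10
Group by Y:
  weight(Y=0) = 1/15
  weight(Y=1) = 3/10
Total weight = 1/15 + 3/10 = 11/30
P(Y=0 | obs) = 1/15 / 11/30 = 2/11
P(Y=1 | obs) = 3/10 / 11/30 = 9/11

P(Y = 1 | obs) = 9/11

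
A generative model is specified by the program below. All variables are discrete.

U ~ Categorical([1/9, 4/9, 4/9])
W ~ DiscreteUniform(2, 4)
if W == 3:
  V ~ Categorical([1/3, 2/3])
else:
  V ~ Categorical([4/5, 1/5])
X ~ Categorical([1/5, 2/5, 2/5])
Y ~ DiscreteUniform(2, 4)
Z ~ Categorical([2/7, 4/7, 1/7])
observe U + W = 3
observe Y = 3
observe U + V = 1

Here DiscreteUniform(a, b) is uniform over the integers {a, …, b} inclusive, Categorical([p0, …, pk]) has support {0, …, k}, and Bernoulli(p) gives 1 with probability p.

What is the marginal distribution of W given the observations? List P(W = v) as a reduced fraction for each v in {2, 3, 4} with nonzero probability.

Enumerate traces; 18 have nonzero weight after conditioning:
  (U=0, W=3, V=1, X=0, Y=3, Z=0) weight 4/8505
  (U=0, W=3, V=1, X=0, Y=3, Z=1) weight 8/8505
  (U=0, W=3, V=1, X=0, Y=3, Z=2) weight 2/8505
  (U=0, W=3, V=1, X=1, Y=3, Z=0) weight 8/8505
  (U=0, W=3, V=1, X=1, Y=3, Z=1) weight 16/8505
  (U=0, W=3, V=1, X=1, Y=3, Z=2) weight 4/8505
  (U=0, W=3, V=1, X=2, Y=3, Z=0) weight 8/8505
  (U=0, W=3, V=1, X=2, Y=3, Z=1) weight 16/8505
  (U=1, W=2, V=0, X=0, Y=3, Z=0) weight 32/14175
  … 9 more
Group by W:
  weight(W=2) = 16/405
  weight(W=3) = 2/243
Total weight = 16/405 + 2/243 = 58/1215
P(W=2 | obs) = 16/405 / 58/1215 = 24/29
P(W=3 | obs) = 2/243 / 58/1215 = 5/29

P(W=2) = 24/29, P(W=3) = 5/29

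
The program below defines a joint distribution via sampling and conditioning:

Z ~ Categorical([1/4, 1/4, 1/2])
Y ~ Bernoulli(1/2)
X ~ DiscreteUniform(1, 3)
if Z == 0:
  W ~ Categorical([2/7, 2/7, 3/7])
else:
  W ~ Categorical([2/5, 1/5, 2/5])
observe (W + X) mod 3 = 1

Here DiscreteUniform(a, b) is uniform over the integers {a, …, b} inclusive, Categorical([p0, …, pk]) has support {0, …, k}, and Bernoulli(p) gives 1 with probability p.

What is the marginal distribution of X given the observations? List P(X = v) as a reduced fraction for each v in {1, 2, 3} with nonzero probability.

P(X=1) = 13/35, P(X=2) = 57/140, P(X=3) = 31/140

Enumerate traces; 18 have nonzero weight after conditioning:
  (Z=0, Y=0, X=1, W=0) weight 1/84
  (Z=0, Y=0, X=2, W=2) weight 1/56
  (Z=0, Y=0, X=3, W=1) weight 1/84
  (Z=0, Y=1, X=1, W=0) weight 1/84
  (Z=0, Y=1, X=2, W=2) weight 1/56
  (Z=0, Y=1, X=3, W=1) weight 1/84
  (Z=1, Y=0, X=1, W=0) weight 1/60
  (Z=1, Y=0, X=2, W=2) weight 1/60
  … 10 more
Group by X:
  weight(X=1) = 13/105
  weight(X=2) = 19/140
  weight(X=3) = 31/420
Total weight = 13/105 + 19/140 + 31/420 = 1/3
P(X=1 | obs) = 13/105 / 1/3 = 13/35
P(X=2 | obs) = 19/140 / 1/3 = 57/140
P(X=3 | obs) = 31/420 / 1/3 = 31/140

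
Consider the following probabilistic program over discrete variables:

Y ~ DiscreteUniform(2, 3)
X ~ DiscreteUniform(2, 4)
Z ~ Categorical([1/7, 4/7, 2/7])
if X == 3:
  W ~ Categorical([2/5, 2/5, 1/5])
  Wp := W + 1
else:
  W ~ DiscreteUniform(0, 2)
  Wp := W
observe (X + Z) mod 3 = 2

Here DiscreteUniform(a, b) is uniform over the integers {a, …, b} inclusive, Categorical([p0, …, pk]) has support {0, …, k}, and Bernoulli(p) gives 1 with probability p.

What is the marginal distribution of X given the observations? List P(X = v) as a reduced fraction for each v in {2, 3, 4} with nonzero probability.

Enumerate traces; 18 have nonzero weight after conditioning:
  (Y=2, X=2, Z=0, W=0) weight 1/126
  (Y=2, X=2, Z=0, W=1) weight 1/126
  (Y=2, X=2, Z=0, W=2) weight 1/126
  (Y=2, X=3, Z=2, W=0) weight 2/105
  (Y=2, X=3, Z=2, W=1) weight 2/105
  (Y=2, X=3, Z=2, W=2) weight 1/105
  (Y=2, X=4, Z=1, W=0) weight 2/63
  (Y=2, X=4, Z=1, W=1) weight 2/63
  … 10 more
Group by X:
  weight(X=2) = 1/21
  weight(X=3) = 2/21
  weight(X=4) = 4/21
Total weight = 1/21 + 2/21 + 4/21 = 1/3
P(X=2 | obs) = 1/21 / 1/3 = 1/7
P(X=3 | obs) = 2/21 / 1/3 = 2/7
P(X=4 | obs) = 4/21 / 1/3 = 4/7

P(X=2) = 1/7, P(X=3) = 2/7, P(X=4) = 4/7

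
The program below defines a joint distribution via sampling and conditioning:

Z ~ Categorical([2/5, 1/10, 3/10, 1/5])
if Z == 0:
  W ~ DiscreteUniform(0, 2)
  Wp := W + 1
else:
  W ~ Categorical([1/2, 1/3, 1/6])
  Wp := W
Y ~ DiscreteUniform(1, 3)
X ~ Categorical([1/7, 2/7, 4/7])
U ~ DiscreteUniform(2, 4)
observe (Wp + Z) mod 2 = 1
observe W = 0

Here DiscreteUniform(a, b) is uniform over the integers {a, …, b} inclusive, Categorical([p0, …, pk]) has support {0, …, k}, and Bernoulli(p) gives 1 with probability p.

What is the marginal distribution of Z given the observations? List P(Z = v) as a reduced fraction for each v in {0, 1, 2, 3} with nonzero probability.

Enumerate traces; 81 have nonzero weight after conditioning:
  (Z=0, W=0, Y=1, X=0, U=2) weight 2/945
  (Z=0, W=0, Y=1, X=0, U=3) weight 2/945
  (Z=0, W=0, Y=1, X=0, U=4) weight 2/945
  (Z=0, W=0, Y=1, X=1, U=2) weight 4/945
  (Z=0, W=0, Y=1, X=1, U=3) weight 4/945
  (Z=0, W=0, Y=1, X=1, U=4) weight 4/945
  (Z=0, W=0, Y=1, X=2, U=2) weight 8/945
  (Z=0, W=0, Y=1, X=2, U=3) weight 8/945
  (Z=1, W=0, Y=1, X=0, U=2) weight 1/1260
  (Z=3, W=0, Y=1, X=0, U=2) weight 1/630
  … 71 more
Group by Z:
  weight(Z=0) = 2/15
  weight(Z=1) = 1/20
  weight(Z=3) = 1/10
Total weight = 2/15 + 1/20 + 1/10 = 17/60
P(Z=0 | obs) = 2/15 / 17/60 = 8/17
P(Z=1 | obs) = 1/20 / 17/60 = 3/17
P(Z=3 | obs) = 1/10 / 17/60 = 6/17

P(Z=0) = 8/17, P(Z=1) = 3/17, P(Z=3) = 6/17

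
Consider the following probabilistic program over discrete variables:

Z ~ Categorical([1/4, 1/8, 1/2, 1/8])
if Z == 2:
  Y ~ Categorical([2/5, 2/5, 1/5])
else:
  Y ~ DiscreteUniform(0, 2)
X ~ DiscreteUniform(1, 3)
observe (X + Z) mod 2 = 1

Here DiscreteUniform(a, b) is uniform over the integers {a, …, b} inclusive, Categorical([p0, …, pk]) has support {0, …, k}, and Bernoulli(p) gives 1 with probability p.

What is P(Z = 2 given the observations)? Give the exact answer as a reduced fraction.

P(Z = 2 | obs) = 4/7

Enumerate traces; 18 have nonzero weight after conditioning:
  (Z=0, Y=0, X=1) weight 1/36
  (Z=0, Y=0, X=3) weight 1/36
  (Z=0, Y=1, X=1) weight 1/36
  (Z=0, Y=1, X=3) weight 1/36
  (Z=0, Y=2, X=1) weight 1/36
  (Z=0, Y=2, X=3) weight 1/36
  (Z=1, Y=0, X=2) weight 1/72
  (Z=1, Y=1, X=2) weight 1/72
  (Z=2, Y=0, X=1) weight 1/15
  (Z=3, Y=0, X=2) weight 1/72
  … 8 more
Group by Z:
  weight(Z=0) = 1/6
  weight(Z=1) = 1/24
  weight(Z=2) = 1/3
  weight(Z=3) = 1/24
Total weight = 1/6 + 1/24 + 1/3 + 1/24 = 7/12
P(Z=0 | obs) = 1/6 / 7/12 = 2/7
P(Z=1 | obs) = 1/24 / 7/12 = 1/14
P(Z=2 | obs) = 1/3 / 7/12 = 4/7
P(Z=3 | obs) = 1/24 / 7/12 = 1/14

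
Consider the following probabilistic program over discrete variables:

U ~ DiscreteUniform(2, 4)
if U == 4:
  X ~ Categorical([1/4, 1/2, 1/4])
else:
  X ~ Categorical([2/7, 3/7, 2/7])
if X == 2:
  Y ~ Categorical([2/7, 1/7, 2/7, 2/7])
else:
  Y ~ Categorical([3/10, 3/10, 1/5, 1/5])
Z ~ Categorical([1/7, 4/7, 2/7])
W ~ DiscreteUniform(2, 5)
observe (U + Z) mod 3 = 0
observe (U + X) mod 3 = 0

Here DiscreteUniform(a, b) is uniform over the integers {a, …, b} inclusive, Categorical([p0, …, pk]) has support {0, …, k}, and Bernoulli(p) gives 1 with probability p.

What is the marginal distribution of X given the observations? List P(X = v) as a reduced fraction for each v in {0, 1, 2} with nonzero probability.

Enumerate traces; 48 have nonzero weight after conditioning:
  (U=2, X=1, Y=0, Z=1, W=2) weight 3/490
  (U=2, X=1, Y=0, Z=1, W=3) weight 3/490
  (U=2, X=1, Y=0, Z=1, W=4) weight 3/490
  (U=2, X=1, Y=0, Z=1, W=5) weight 3/490
  (U=2, X=1, Y=1, Z=1, W=2) weight 3/490
  (U=2, X=1, Y=1, Z=1, W=3) weight 3/490
  (U=2, X=1, Y=1, Z=1, W=4) weight 3/490
  (U=2, X=1, Y=1, Z=1, W=5) weight 3/490
  (U=3, X=0, Y=0, Z=0, W=2) weight 1/980
  (U=4, X=2, Y=0, Z=2, W=2) weight 1/588
  … 38 more
Group by X:
  weight(X=0) = 2/147
  weight(X=1) = 4/49
  weight(X=2) = 1/42
Total weight = 2/147 + 4/49 + 1/42 = 5/42
P(X=0 | obs) = 2/147 / 5/42 = 4/35
P(X=1 | obs) = 4/49 / 5/42 = 24/35
P(X=2 | obs) = 1/42 / 5/42 = 1/5

P(X=0) = 4/35, P(X=1) = 24/35, P(X=2) = 1/5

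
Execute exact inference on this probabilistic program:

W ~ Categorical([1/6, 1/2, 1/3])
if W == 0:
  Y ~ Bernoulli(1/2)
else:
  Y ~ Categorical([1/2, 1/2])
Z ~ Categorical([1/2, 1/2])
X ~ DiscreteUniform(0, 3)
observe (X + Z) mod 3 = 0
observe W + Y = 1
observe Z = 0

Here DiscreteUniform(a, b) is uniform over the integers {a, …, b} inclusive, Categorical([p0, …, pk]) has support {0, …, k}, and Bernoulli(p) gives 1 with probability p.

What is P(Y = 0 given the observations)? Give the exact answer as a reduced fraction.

Enumerate traces; 4 have nonzero weight after conditioning:
  (W=0, Y=1, Z=0, X=0) weight 1/96
  (W=0, Y=1, Z=0, X=3) weight 1/96
  (W=1, Y=0, Z=0, X=0) weight 1/32
  (W=1, Y=0, Z=0, X=3) weight 1/32
Group by Y:
  weight(Y=0) = 1/16
  weight(Y=1) = 1/48
Total weight = 1/16 + 1/48 = 1/12
P(Y=0 | obs) = 1/16 / 1/12 = 3/4
P(Y=1 | obs) = 1/48 / 1/12 = 1/4

P(Y = 0 | obs) = 3/4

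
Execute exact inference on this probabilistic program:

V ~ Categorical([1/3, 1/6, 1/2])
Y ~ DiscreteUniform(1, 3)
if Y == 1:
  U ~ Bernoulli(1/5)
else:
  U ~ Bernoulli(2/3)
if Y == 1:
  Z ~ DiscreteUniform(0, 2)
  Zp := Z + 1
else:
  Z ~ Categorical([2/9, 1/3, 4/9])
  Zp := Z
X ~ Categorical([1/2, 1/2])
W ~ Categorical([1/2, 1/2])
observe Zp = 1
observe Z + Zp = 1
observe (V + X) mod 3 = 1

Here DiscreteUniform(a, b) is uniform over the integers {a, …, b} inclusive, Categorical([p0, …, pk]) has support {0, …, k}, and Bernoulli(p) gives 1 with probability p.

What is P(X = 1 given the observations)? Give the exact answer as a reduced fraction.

P(X = 1 | obs) = 2/3

Enumerate traces; 8 have nonzero weight after conditioning:
  (V=0, Y=1, U=0, Z=0, X=1, W=0) weight 1/135
  (V=0, Y=1, U=0, Z=0, X=1, W=1) weight 1/135
  (V=0, Y=1, U=1, Z=0, X=1, W=0) weight 1/540
  (V=0, Y=1, U=1, Z=0, X=1, W=1) weight 1/540
  (V=1, Y=1, U=0, Z=0, X=0, W=0) weight 1/270
  (V=1, Y=1, U=0, Z=0, X=0, W=1) weight 1/270
  (V=1, Y=1, U=1, Z=0, X=0, W=0) weight 1/1080
  (V=1, Y=1, U=1, Z=0, X=0, W=1) weight 1/1080
Group by X:
  weight(X=0) = 1/108
  weight(X=1) = 1/54
Total weight = 1/108 + 1/54 = 1/36
P(X=0 | obs) = 1/108 / 1/36 = 1/3
P(X=1 | obs) = 1/54 / 1/36 = 2/3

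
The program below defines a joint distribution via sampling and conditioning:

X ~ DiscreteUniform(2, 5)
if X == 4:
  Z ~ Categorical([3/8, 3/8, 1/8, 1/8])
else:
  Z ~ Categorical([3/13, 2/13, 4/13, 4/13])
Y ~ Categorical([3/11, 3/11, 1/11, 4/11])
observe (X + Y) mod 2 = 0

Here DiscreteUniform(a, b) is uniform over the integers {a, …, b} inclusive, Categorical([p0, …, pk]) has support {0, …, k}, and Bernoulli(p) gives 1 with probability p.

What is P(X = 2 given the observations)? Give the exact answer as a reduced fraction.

Enumerate traces; 32 have nonzero weight after conditioning:
  (X=2, Z=0, Y=0) weight 9/572
  (X=2, Z=0, Y=2) weight 3/572
  (X=2, Z=1, Y=0) weight 3/286
  (X=2, Z=1, Y=2) weight 1/286
  (X=2, Z=2, Y=0) weight 3/143
  (X=2, Z=2, Y=2) weight 1/143
  (X=2, Z=3, Y=0) weight 3/143
  (X=2, Z=3, Y=2) weight 1/143
  (X=3, Z=0, Y=1) weight 9/572
  (X=4, Z=0, Y=0) weight 9/352
  … 22 more
Group by X:
  weight(X=2) = 1/11
  weight(X=3) = 7/44
  weight(X=4) = 1/11
  weight(X=5) = 7/44
Total weight = 1/11 + 7/44 + 1/11 + 7/44 = 1/2
P(X=2 | obs) = 1/11 / 1/2 = 2/11
P(X=3 | obs) = 7/44 / 1/2 = 7/22
P(X=4 | obs) = 1/11 / 1/2 = 2/11
P(X=5 | obs) = 7/44 / 1/2 = 7/22

P(X = 2 | obs) = 2/11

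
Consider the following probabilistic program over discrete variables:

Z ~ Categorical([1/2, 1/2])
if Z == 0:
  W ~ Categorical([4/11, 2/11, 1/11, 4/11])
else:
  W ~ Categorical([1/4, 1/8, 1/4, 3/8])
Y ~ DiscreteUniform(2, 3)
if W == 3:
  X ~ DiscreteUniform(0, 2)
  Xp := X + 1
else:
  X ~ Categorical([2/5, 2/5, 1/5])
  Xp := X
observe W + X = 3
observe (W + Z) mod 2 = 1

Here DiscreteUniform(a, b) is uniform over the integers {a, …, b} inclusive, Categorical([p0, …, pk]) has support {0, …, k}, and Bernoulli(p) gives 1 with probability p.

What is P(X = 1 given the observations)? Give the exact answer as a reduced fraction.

P(X = 1 | obs) = 33/85

Enumerate traces; 6 have nonzero weight after conditioning:
  (Z=0, W=1, Y=2, X=2) weight 1/110
  (Z=0, W=1, Y=3, X=2) weight 1/110
  (Z=0, W=3, Y=2, X=0) weight 1/33
  (Z=0, W=3, Y=3, X=0) weight 1/33
  (Z=1, W=2, Y=2, X=1) weight 1/40
  (Z=1, W=2, Y=3, X=1) weight 1/40
Group by X:
  weight(X=0) = 2/33
  weight(X=1) = 1/20
  weight(X=2) = 1/55
Total weight = 2/33 + 1/20 + 1/55 = 17/132
P(X=0 | obs) = 2/33 / 17/132 = 8/17
P(X=1 | obs) = 1/20 / 17/132 = 33/85
P(X=2 | obs) = 1/55 / 17/132 = 12/85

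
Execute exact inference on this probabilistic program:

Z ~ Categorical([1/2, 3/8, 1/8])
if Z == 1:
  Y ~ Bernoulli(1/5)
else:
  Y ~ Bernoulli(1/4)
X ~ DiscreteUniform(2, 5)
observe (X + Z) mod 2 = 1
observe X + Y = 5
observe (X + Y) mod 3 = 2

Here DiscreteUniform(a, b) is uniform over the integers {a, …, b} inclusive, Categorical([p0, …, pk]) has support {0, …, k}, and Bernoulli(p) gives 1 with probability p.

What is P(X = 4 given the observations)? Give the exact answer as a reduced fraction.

P(X = 4 | obs) = 4/29

Enumerate traces; 3 have nonzero weight after conditioning:
  (Z=0, Y=0, X=5) weight 3/32
  (Z=1, Y=1, X=4) weight 3/160
  (Z=2, Y=0, X=5) weight 3/128
Group by X:
  weight(X=4) = 3/160
  weight(X=5) = 15/128
Total weight = 3/160 + 15/128 = 87/640
P(X=4 | obs) = 3/160 / 87/640 = 4/29
P(X=5 | obs) = 15/128 / 87/640 = 25/29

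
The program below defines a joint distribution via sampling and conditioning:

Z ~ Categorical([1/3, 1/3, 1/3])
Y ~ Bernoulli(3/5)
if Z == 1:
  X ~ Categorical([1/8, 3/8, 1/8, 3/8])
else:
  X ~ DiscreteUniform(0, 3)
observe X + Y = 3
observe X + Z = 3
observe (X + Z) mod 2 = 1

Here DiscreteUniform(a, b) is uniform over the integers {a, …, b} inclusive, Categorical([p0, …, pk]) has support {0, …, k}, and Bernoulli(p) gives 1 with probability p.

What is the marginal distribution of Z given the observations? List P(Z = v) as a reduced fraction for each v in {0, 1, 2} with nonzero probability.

P(Z=0) = 4/7, P(Z=1) = 3/7

Enumerate traces; 2 have nonzero weight after conditioning:
  (Z=0, Y=0, X=3) weight 1/30
  (Z=1, Y=1, X=2) weight 1/40
Group by Z:
  weight(Z=0) = 1/30
  weight(Z=1) = 1/40
Total weight = 1/30 + 1/40 = 7/120
P(Z=0 | obs) = 1/30 / 7/120 = 4/7
P(Z=1 | obs) = 1/40 / 7/120 = 3/7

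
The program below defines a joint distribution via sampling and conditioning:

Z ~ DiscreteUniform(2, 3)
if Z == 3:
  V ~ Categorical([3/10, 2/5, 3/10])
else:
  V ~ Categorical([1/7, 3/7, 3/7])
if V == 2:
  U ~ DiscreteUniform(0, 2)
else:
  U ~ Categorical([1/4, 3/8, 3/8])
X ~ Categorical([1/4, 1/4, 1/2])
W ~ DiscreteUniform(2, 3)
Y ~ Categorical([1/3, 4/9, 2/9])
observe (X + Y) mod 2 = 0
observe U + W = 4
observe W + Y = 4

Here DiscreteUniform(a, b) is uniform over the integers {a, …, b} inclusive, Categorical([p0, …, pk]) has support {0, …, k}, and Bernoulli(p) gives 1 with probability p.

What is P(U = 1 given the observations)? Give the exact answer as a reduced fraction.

Enumerate traces; 18 have nonzero weight after conditioning:
  (Z=2, V=0, U=1, X=1, W=3, Y=1) weight 1/672
  (Z=2, V=0, U=2, X=0, W=2, Y=2) weight 1/1344
  (Z=2, V=0, U=2, X=2, W=2, Y=2) weight 1/672
  (Z=2, V=1, U=1, X=1, W=3, Y=1) weight 1/224
  (Z=2, V=1, U=2, X=0, W=2, Y=2) weight 1/448
  (Z=2, V=1, U=2, X=2, W=2, Y=2) weight 1/224
  (Z=2, V=2, U=1, X=1, W=3, Y=1) weight 1/252
  (Z=2, V=2, U=2, X=0, W=2, Y=2) weight 1/504
  … 10 more
Group by U:
  weight(U=1) = 403/20160
  weight(U=2) = 403/13440
Total weight = 403/20160 + 403/13440 = 403/8064
P(U=1 | obs) = 403/20160 / 403/8064 = 2/5
P(U=2 | obs) = 403/13440 / 403/8064 = 3/5

P(U = 1 | obs) = 2/5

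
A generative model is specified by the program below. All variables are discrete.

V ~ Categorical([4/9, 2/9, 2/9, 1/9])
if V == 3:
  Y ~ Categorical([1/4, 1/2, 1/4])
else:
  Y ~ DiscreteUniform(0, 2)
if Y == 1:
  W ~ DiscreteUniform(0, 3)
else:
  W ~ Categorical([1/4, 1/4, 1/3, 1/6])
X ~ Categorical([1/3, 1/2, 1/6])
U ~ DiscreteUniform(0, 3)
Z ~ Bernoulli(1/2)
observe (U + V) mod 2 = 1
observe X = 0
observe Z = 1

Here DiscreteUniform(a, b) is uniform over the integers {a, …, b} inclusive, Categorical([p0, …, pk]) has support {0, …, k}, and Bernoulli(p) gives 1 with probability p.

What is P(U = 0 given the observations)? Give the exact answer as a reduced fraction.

Enumerate traces; 96 have nonzero weight after conditioning:
  (V=0, Y=0, W=0, X=0, U=1, Z=1) weight 1/648
  (V=0, Y=0, W=0, X=0, U=3, Z=1) weight 1/648
  (V=0, Y=0, W=1, X=0, U=1, Z=1) weight 1/648
  (V=0, Y=0, W=1, X=0, U=3, Z=1) weight 1/648
  (V=0, Y=0, W=2, X=0, U=1, Z=1) weight 1/486
  (V=0, Y=0, W=2, X=0, U=3, Z=1) weight 1/486
  (V=0, Y=0, W=3, X=0, U=1, Z=1) weight 1/972
  (V=0, Y=0, W=3, X=0, U=3, Z=1) weight 1/972
  (V=1, Y=0, W=0, X=0, U=0, Z=1) weight 1/1296
  (V=1, Y=0, W=0, X=0, U=2, Z=1) weight 1/1296
  … 86 more
Group by U:
  weight(U=0) = 1/72
  weight(U=1) = 1/36
  weight(U=2) = 1/72
  weight(U=3) = 1/36
Total weight = 1/72 + 1/36 + 1/72 + 1/36 = 1/12
P(U=0 | obs) = 1/72 / 1/12 = 1/6
P(U=1 | obs) = 1/36 / 1/12 = 1/3
P(U=2 | obs) = 1/72 / 1/12 = 1/6
P(U=3 | obs) = 1/36 / 1/12 = 1/3

P(U = 0 | obs) = 1/6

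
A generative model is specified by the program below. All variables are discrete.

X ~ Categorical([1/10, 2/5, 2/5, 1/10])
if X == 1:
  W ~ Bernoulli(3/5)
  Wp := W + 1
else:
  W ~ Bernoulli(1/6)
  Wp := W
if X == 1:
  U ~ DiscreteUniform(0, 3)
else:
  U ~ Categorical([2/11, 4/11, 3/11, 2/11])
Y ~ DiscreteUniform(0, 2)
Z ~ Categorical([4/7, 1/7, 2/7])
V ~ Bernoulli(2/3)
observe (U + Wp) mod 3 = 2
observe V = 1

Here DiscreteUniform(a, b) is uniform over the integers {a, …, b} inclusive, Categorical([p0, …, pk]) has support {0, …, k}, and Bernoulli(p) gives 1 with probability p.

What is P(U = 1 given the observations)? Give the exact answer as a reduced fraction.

P(U = 1 | obs) = 14/61

Enumerate traces; 81 have nonzero weight after conditioning:
  (X=0, W=0, U=2, Y=0, Z=0, V=1) weight 2/693
  (X=0, W=0, U=2, Y=0, Z=1, V=1) weight 1/1386
  (X=0, W=0, U=2, Y=0, Z=2, V=1) weight 1/693
  (X=0, W=0, U=2, Y=1, Z=0, V=1) weight 2/693
  (X=0, W=0, U=2, Y=1, Z=1, V=1) weight 1/1386
  (X=0, W=0, U=2, Y=1, Z=2, V=1) weight 1/693
  (X=0, W=0, U=2, Y=2, Z=0, V=1) weight 2/693
  (X=0, W=0, U=2, Y=2, Z=1, V=1) weight 1/1386
  (X=0, W=1, U=1, Y=0, Z=0, V=1) weight 8/10395
  (X=1, W=1, U=0, Y=0, Z=0, V=1) weight 4/525
  … 71 more
Group by U:
  weight(U=0) = 1/25
  weight(U=1) = 14/275
  weight(U=2) = 1/11
  weight(U=3) = 1/25
Total weight = 1/25 + 14/275 + 1/11 + 1/25 = 61/275
P(U=0 | obs) = 1/25 / 61/275 = 11/61
P(U=1 | obs) = 14/275 / 61/275 = 14/61
P(U=2 | obs) = 1/11 / 61/275 = 25/61
P(U=3 | obs) = 1/25 / 61/275 = 11/61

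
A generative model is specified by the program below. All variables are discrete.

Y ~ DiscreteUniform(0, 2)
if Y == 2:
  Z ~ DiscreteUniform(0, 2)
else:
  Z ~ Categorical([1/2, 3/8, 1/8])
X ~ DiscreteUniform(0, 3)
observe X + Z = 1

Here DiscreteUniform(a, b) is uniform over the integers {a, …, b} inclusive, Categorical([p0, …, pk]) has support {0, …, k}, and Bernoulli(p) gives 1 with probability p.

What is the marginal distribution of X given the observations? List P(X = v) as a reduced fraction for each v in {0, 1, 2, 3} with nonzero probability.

P(X=0) = 13/29, P(X=1) = 16/29

Enumerate traces; 6 have nonzero weight after conditioning:
  (Y=0, Z=0, X=1) weight 1/24
  (Y=0, Z=1, X=0) weight 1/32
  (Y=1, Z=0, X=1) weight 1/24
  (Y=1, Z=1, X=0) weight 1/32
  (Y=2, Z=0, X=1) weight 1/36
  (Y=2, Z=1, X=0) weight 1/36
Group by X:
  weight(X=0) = 13/144
  weight(X=1) = 1/9
Total weight = 13/144 + 1/9 = 29/144
P(X=0 | obs) = 13/144 / 29/144 = 13/29
P(X=1 | obs) = 1/9 / 29/144 = 16/29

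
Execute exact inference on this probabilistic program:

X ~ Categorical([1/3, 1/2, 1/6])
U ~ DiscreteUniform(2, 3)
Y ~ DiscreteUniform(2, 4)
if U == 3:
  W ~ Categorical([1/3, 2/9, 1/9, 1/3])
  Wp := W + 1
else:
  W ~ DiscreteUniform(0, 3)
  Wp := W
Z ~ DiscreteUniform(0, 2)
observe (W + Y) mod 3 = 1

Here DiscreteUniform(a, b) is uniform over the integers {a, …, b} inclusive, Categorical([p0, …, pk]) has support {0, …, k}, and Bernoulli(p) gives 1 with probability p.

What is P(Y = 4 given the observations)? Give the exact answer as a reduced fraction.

Enumerate traces; 72 have nonzero weight after conditioning:
  (X=0, U=2, Y=2, W=2, Z=0) weight 1/216
  (X=0, U=2, Y=2, W=2, Z=1) weight 1/216
  (X=0, U=2, Y=2, W=2, Z=2) weight 1/216
  (X=0, U=2, Y=3, W=1, Z=0) weight 1/216
  (X=0, U=2, Y=3, W=1, Z=1) weight 1/216
  (X=0, U=2, Y=3, W=1, Z=2) weight 1/216
  (X=0, U=2, Y=4, W=0, Z=0) weight 1/216
  (X=0, U=2, Y=4, W=0, Z=1) weight 1/216
  … 64 more
Group by Y:
  weight(Y=2) = 13/216
  weight(Y=3) = 17/216
  weight(Y=4) = 7/36
Total weight = 13/216 + 17/216 + 7/36 = 1/3
P(Y=2 | obs) = 13/216 / 1/3 = 13/72
P(Y=3 | obs) = 17/216 / 1/3 = 17/72
P(Y=4 | obs) = 7/36 / 1/3 = 7/12

P(Y = 4 | obs) = 7/12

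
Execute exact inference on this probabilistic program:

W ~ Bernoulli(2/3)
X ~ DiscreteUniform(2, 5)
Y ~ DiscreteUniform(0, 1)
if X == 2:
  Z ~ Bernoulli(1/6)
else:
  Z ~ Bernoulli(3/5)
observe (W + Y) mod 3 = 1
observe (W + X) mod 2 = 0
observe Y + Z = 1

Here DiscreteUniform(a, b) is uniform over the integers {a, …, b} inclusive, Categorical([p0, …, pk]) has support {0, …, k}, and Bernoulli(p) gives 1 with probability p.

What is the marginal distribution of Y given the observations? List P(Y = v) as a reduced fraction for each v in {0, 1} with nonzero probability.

P(Y=0) = 72/109, P(Y=1) = 37/109

Enumerate traces; 4 have nonzero weight after conditioning:
  (W=0, X=2, Y=1, Z=0) weight 5/144
  (W=0, X=4, Y=1, Z=0) weight 1/60
  (W=1, X=3, Y=0, Z=1) weight 1/20
  (W=1, X=5, Y=0, Z=1) weight 1/20
Group by Y:
  weight(Y=0) = 1/10
  weight(Y=1) = 37/720
Total weight = 1/10 + 37/720 = 109/720
P(Y=0 | obs) = 1/10 / 109/720 = 72/109
P(Y=1 | obs) = 37/720 / 109/720 = 37/109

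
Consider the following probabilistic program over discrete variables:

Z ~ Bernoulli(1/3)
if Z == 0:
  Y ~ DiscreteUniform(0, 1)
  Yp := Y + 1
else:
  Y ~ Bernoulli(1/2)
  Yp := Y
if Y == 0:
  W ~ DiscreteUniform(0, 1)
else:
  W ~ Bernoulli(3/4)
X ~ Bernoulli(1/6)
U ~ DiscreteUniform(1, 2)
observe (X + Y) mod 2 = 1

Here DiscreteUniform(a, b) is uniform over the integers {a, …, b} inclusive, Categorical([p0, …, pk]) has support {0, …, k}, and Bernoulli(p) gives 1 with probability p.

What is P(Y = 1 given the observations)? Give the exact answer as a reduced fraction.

P(Y = 1 | obs) = 5/6

Enumerate traces; 16 have nonzero weight after conditioning:
  (Z=0, Y=0, W=0, X=1, U=1) weight 1/72
  (Z=0, Y=0, W=0, X=1, U=2) weight 1/72
  (Z=0, Y=0, W=1, X=1, U=1) weight 1/72
  (Z=0, Y=0, W=1, X=1, U=2) weight 1/72
  (Z=0, Y=1, W=0, X=0, U=1) weight 5/144
  (Z=0, Y=1, W=0, X=0, U=2) weight 5/144
  (Z=0, Y=1, W=1, X=0, U=1) weight 5/48
  (Z=0, Y=1, W=1, X=0, U=2) weight 5/48
  … 8 more
Group by Y:
  weight(Y=0) = 1/12
  weight(Y=1) = 5/12
Total weight = 1/12 + 5/12 = 1/2
P(Y=0 | obs) = 1/12 / 1/2 = 1/6
P(Y=1 | obs) = 5/12 / 1/2 = 5/6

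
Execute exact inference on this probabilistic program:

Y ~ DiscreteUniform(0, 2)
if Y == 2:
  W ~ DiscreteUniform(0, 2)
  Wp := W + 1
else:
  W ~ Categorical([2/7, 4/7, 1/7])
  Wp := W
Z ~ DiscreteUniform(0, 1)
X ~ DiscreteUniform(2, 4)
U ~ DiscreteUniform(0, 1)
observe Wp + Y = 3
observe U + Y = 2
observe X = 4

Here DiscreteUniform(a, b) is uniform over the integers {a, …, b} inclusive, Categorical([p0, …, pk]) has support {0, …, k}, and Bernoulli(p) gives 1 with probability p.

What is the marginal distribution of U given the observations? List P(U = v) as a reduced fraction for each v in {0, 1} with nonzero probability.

P(U=0) = 7/10, P(U=1) = 3/10

Enumerate traces; 4 have nonzero weight after conditioning:
  (Y=1, W=2, Z=0, X=4, U=1) weight 1/252
  (Y=1, W=2, Z=1, X=4, U=1) weight 1/252
  (Y=2, W=0, Z=0, X=4, U=0) weight 1/108
  (Y=2, W=0, Z=1, X=4, U=0) weight 1/108
Group by U:
  weight(U=0) = 1/54
  weight(U=1) = 1/126
Total weight = 1/54 + 1/126 = 5/189
P(U=0 | obs) = 1/54 / 5/189 = 7/10
P(U=1 | obs) = 1/126 / 5/189 = 3/10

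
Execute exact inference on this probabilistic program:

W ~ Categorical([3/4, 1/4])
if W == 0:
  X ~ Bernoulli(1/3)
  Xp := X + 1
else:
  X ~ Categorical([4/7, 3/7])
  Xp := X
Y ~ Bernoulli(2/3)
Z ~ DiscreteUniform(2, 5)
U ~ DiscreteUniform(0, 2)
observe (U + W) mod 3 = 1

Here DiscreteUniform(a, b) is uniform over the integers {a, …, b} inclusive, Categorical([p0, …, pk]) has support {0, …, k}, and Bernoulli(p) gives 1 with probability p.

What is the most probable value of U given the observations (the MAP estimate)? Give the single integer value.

Enumerate traces; 32 have nonzero weight after conditioning:
  (W=0, X=0, Y=0, Z=2, U=1) weight 1/72
  (W=0, X=0, Y=0, Z=3, U=1) weight 1/72
  (W=0, X=0, Y=0, Z=4, U=1) weight 1/72
  (W=0, X=0, Y=0, Z=5, U=1) weight 1/72
  (W=0, X=0, Y=1, Z=2, U=1) weight 1/36
  (W=0, X=0, Y=1, Z=3, U=1) weight 1/36
  (W=0, X=0, Y=1, Z=4, U=1) weight 1/36
  (W=0, X=0, Y=1, Z=5, U=1) weight 1/36
  (W=1, X=0, Y=0, Z=2, U=0) weight 1/252
  … 23 more
Group by U:
  weight(U=0) = 1/12
  weight(U=1) = 1/4
Total weight = 1/12 + 1/4 = 1/3
P(U=0 | obs) = 1/12 / 1/3 = 1/4
P(U=1 | obs) = 1/4 / 1/3 = 3/4
argmax = 1

argmax_v P(U = v | obs) = 1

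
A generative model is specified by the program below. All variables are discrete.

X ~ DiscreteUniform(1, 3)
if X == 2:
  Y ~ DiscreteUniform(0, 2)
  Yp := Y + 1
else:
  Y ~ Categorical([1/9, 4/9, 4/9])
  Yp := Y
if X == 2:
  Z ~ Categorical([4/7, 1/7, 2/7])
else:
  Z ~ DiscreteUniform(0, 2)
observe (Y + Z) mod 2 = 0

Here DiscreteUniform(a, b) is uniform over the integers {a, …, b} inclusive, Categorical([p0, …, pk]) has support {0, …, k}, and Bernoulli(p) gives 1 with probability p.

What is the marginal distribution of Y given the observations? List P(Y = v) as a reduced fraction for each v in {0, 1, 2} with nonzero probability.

Enumerate traces; 15 have nonzero weight after conditioning:
  (X=1, Y=0, Z=0) weight 1/81
  (X=1, Y=0, Z=2) weight 1/81
  (X=1, Y=1, Z=1) weight 4/81
  (X=1, Y=2, Z=0) weight 4/81
  (X=1, Y=2, Z=2) weight 4/81
  (X=2, Y=0, Z=0) weight 4/63
  (X=2, Y=0, Z=2) weight 2/63
  (X=2, Y=1, Z=1) weight 1/63
  … 7 more
Group by Y:
  weight(Y=0) = 82/567
  weight(Y=1) = 65/567
  weight(Y=2) = 166/567
Total weight = 82/567 + 65/567 + 166/567 = 313/567
P(Y=0 | obs) = 82/567 / 313/567 = 82/313
P(Y=1 | obs) = 65/567 / 313/567 = 65/313
P(Y=2 | obs) = 166/567 / 313/567 = 166/313

P(Y=0) = 82/313, P(Y=1) = 65/313, P(Y=2) = 166/313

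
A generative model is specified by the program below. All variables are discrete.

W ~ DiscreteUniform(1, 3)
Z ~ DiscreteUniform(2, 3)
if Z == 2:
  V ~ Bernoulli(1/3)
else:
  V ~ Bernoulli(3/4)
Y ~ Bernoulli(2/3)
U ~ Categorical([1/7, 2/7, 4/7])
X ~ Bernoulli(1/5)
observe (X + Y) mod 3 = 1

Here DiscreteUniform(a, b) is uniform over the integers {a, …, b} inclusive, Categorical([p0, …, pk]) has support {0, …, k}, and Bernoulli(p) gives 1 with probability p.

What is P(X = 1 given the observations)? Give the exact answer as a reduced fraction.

Enumerate traces; 72 have nonzero weight after conditioning:
  (W=1, Z=2, V=0, Y=0, U=0, X=1) weight 1/945
  (W=1, Z=2, V=0, Y=0, U=1, X=1) weight 2/945
  (W=1, Z=2, V=0, Y=0, U=2, X=1) weight 4/945
  (W=1, Z=2, V=0, Y=1, U=0, X=0) weight 8/945
  (W=1, Z=2, V=0, Y=1, U=1, X=0) weight 16/945
  (W=1, Z=2, V=0, Y=1, U=2, X=0) weight 32/945
  (W=1, Z=2, V=1, Y=0, U=0, X=1) weight 1/1890
  (W=1, Z=2, V=1, Y=0, U=1, X=1) weight 1/945
  … 64 more
Group by X:
  weight(X=0) = 8/15
  weight(X=1) = 1/15
Total weight = 8/15 + 1/15 = 3/5
P(X=0 | obs) = 8/15 / 3/5 = 8/9
P(X=1 | obs) = 1/15 / 3/5 = 1/9

P(X = 1 | obs) = 1/9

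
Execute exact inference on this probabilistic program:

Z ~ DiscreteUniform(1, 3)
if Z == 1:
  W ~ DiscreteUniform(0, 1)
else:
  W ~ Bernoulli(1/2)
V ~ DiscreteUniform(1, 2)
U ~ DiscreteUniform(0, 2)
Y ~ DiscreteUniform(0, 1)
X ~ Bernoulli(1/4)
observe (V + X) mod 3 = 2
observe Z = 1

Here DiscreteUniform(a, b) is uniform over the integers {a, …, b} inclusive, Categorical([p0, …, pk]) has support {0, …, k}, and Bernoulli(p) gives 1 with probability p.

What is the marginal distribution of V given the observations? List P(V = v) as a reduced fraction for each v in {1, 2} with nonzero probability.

P(V=1) = 1/4, P(V=2) = 3/4

Enumerate traces; 24 have nonzero weight after conditioning:
  (Z=1, W=0, V=1, U=0, Y=0, X=1) weight 1/288
  (Z=1, W=0, V=1, U=0, Y=1, X=1) weight 1/288
  (Z=1, W=0, V=1, U=1, Y=0, X=1) weight 1/288
  (Z=1, W=0, V=1, U=1, Y=1, X=1) weight 1/288
  (Z=1, W=0, V=1, U=2, Y=0, X=1) weight 1/288
  (Z=1, W=0, V=1, U=2, Y=1, X=1) weight 1/288
  (Z=1, W=0, V=2, U=0, Y=0, X=0) weight 1/96
  (Z=1, W=0, V=2, U=0, Y=1, X=0) weight 1/96
  … 16 more
Group by V:
  weight(V=1) = 1/24
  weight(V=2) = 1/8
Total weight = 1/24 + 1/8 = 1/6
P(V=1 | obs) = 1/24 / 1/6 = 1/4
P(V=2 | obs) = 1/8 / 1/6 = 3/4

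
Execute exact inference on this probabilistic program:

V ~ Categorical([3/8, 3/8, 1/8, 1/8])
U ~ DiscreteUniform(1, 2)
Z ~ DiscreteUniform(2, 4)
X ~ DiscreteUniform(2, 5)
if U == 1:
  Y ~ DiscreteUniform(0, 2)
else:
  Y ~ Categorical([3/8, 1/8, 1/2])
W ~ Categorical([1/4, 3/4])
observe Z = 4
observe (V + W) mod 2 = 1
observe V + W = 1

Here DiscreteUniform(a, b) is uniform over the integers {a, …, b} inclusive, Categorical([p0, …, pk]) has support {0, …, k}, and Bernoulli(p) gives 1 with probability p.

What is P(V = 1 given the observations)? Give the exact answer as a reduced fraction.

Enumerate traces; 48 have nonzero weight after conditioning:
  (V=0, U=1, Z=4, X=2, Y=0, W=1) weight 1/256
  (V=0, U=1, Z=4, X=2, Y=1, W=1) weight 1/256
  (V=0, U=1, Z=4, X=2, Y=2, W=1) weight 1/256
  (V=0, U=1, Z=4, X=3, Y=0, W=1) weight 1/256
  (V=0, U=1, Z=4, X=3, Y=1, W=1) weight 1/256
  (V=0, U=1, Z=4, X=3, Y=2, W=1) weight 1/256
  (V=0, U=1, Z=4, X=4, Y=0, W=1) weight 1/256
  (V=0, U=1, Z=4, X=4, Y=1, W=1) weight 1/256
  (V=1, U=1, Z=4, X=2, Y=0, W=0) weight 1/768
  … 39 more
Group by V:
  weight(V=0) = 3/32
  weight(V=1) = 1/32
Total weight = 3/32 + 1/32 = 1/8
P(V=0 | obs) = 3/32 / 1/8 = 3/4
P(V=1 | obs) = 1/32 / 1/8 = 1/4

P(V = 1 | obs) = 1/4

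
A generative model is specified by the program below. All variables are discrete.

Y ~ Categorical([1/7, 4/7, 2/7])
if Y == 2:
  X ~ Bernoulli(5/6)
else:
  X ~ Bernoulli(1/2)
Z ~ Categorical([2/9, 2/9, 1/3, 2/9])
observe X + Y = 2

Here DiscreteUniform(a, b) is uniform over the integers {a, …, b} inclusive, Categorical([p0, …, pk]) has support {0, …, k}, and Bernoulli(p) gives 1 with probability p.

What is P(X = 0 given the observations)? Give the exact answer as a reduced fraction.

Enumerate traces; 8 have nonzero weight after conditioning:
  (Y=1, X=1, Z=0) weight 4/63
  (Y=1, X=1, Z=1) weight 4/63
  (Y=1, X=1, Z=2) weight 2/21
  (Y=1, X=1, Z=3) weight 4/63
  (Y=2, X=0, Z=0) weight 2/189
  (Y=2, X=0, Z=1) weight 2/189
  (Y=2, X=0, Z=2) weight 1/63
  (Y=2, X=0, Z=3) weight 2/189
Group by X:
  weight(X=0) = 1/21
  weight(X=1) = 2/7
Total weight = 1/21 + 2/7 = 1/3
P(X=0 | obs) = 1/21 / 1/3 = 1/7
P(X=1 | obs) = 2/7 / 1/3 = 6/7

P(X = 0 | obs) = 1/7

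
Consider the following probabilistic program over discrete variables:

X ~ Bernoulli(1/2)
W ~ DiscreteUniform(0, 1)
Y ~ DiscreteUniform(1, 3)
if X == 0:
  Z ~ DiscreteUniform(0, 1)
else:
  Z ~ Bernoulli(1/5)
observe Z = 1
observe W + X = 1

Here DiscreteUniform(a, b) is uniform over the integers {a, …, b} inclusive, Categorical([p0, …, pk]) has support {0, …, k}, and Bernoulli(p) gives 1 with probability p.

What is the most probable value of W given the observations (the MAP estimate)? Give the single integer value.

Enumerate traces; 6 have nonzero weight after conditioning:
  (X=0, W=1, Y=1, Z=1) weight 1/24
  (X=0, W=1, Y=2, Z=1) weight 1/24
  (X=0, W=1, Y=3, Z=1) weight 1/24
  (X=1, W=0, Y=1, Z=1) weight 1/60
  (X=1, W=0, Y=2, Z=1) weight 1/60
  (X=1, W=0, Y=3, Z=1) weight 1/60
Group by W:
  weight(W=0) = 1/20
  weight(W=1) = 1/8
Total weight = 1/20 + 1/8 = 7/40
P(W=0 | obs) = 1/20 / 7/40 = 2/7
P(W=1 | obs) = 1/8 / 7/40 = 5/7
argmax = 1

argmax_v P(W = v | obs) = 1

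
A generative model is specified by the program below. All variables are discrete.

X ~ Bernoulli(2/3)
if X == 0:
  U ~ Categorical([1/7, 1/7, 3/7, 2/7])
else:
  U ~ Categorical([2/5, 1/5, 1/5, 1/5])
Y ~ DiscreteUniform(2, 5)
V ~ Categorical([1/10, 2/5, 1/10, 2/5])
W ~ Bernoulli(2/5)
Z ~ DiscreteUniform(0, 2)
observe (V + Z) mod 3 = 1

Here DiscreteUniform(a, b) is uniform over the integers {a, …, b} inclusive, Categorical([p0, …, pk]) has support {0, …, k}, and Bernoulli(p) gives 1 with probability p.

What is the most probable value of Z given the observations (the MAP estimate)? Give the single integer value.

argmax_v P(Z = v | obs) = 1

Enumerate traces; 256 have nonzero weight after conditioning:
  (X=0, U=0, Y=2, V=0, W=0, Z=1) weight 1/4200
  (X=0, U=0, Y=2, V=0, W=1, Z=1) weight 1/6300
  (X=0, U=0, Y=2, V=1, W=0, Z=0) weight 1/1050
  (X=0, U=0, Y=2, V=1, W=1, Z=0) weight 1/1575
  (X=0, U=0, Y=2, V=2, W=0, Z=2) weight 1/4200
  (X=0, U=0, Y=2, V=2, W=1, Z=2) weight 1/6300
  (X=0, U=0, Y=2, V=3, W=0, Z=1) weight 1/1050
  (X=0, U=0, Y=2, V=3, W=1, Z=1) weight 1/1575
  … 248 more
Group by Z:
  weight(Z=0) = 2/15
  weight(Z=1) = 1/6
  weight(Z=2) = 1/30
Total weight = 2/15 + 1/6 + 1/30 = 1/3
P(Z=0 | obs) = 2/15 / 1/3 = 2/5
P(Z=1 | obs) = 1/6 / 1/3 = 1/2
P(Z=2 | obs) = 1/30 / 1/3 = 1/10
argmax = 1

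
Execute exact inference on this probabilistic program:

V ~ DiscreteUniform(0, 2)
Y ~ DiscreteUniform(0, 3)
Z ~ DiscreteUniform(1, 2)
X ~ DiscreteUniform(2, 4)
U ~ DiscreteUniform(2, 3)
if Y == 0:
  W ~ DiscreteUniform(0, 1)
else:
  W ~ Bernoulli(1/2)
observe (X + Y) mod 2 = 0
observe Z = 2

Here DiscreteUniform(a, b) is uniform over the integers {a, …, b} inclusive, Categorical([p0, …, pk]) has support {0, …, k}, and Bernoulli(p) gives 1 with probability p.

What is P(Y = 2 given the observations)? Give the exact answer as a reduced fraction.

P(Y = 2 | obs) = 1/3

Enumerate traces; 72 have nonzero weight after conditioning:
  (V=0, Y=0, Z=2, X=2, U=2, W=0) weight 1/288
  (V=0, Y=0, Z=2, X=2, U=2, W=1) weight 1/288
  (V=0, Y=0, Z=2, X=2, U=3, W=0) weight 1/288
  (V=0, Y=0, Z=2, X=2, U=3, W=1) weight 1/288
  (V=0, Y=0, Z=2, X=4, U=2, W=0) weight 1/288
  (V=0, Y=0, Z=2, X=4, U=2, W=1) weight 1/288
  (V=0, Y=0, Z=2, X=4, U=3, W=0) weight 1/288
  (V=0, Y=0, Z=2, X=4, U=3, W=1) weight 1/288
  (V=0, Y=1, Z=2, X=3, U=2, W=0) weight 1/288
  (V=0, Y=2, Z=2, X=2, U=2, W=0) weight 1/288
  … 62 more
Group by Y:
  weight(Y=0) = 1/12
  weight(Y=1) = 1/24
  weight(Y=2) = 1/12
  weight(Y=3) = 1/24
Total weight = 1/12 + 1/24 + 1/12 + 1/24 = 1/4
P(Y=0 | obs) = 1/12 / 1/4 = 1/3
P(Y=1 | obs) = 1/24 / 1/4 = 1/6
P(Y=2 | obs) = 1/12 / 1/4 = 1/3
P(Y=3 | obs) = 1/24 / 1/4 = 1/6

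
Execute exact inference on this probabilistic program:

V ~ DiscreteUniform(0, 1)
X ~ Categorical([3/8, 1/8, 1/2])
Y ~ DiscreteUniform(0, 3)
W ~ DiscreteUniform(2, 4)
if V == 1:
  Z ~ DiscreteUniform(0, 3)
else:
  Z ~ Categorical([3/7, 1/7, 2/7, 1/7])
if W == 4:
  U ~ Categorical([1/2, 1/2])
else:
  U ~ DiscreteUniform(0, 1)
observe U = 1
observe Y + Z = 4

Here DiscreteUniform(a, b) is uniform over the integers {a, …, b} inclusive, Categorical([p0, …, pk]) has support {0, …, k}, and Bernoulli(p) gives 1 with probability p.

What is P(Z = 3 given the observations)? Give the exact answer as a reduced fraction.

Enumerate traces; 54 have nonzero weight after conditioning:
  (V=0, X=0, Y=1, W=2, Z=3, U=1) weight 1/896
  (V=0, X=0, Y=1, W=3, Z=3, U=1) weight 1/896
  (V=0, X=0, Y=1, W=4, Z=3, U=1) weight 1/896
  (V=0, X=0, Y=2, W=2, Z=2, U=1) weight 1/448
  (V=0, X=0, Y=2, W=3, Z=2, U=1) weight 1/448
  (V=0, X=0, Y=2, W=4, Z=2, U=1) weight 1/448
  (V=0, X=0, Y=3, W=2, Z=1, U=1) weight 1/896
  (V=0, X=0, Y=3, W=3, Z=1, U=1) weight 1/896
  … 46 more
Group by Z:
  weight(Z=1) = 11/448
  weight(Z=2) = 15/448
  weight(Z=3) = 11/448
Total weight = 11/448 + 15/448 + 11/448 = 37/448
P(Z=1 | obs) = 11/448 / 37/448 = 11/37
P(Z=2 | obs) = 15/448 / 37/448 = 15/37
P(Z=3 | obs) = 11/448 / 37/448 = 11/37

P(Z = 3 | obs) = 11/37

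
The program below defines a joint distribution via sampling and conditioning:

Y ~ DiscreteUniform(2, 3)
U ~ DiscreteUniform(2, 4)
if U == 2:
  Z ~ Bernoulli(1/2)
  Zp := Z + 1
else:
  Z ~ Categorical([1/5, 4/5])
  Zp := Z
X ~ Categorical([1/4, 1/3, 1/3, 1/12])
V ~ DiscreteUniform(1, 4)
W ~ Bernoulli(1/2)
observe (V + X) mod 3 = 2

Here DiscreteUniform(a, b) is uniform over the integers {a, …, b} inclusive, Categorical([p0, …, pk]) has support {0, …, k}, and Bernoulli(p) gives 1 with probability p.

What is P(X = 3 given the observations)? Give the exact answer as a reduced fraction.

Enumerate traces; 120 have nonzero weight after conditioning:
  (Y=2, U=2, Z=0, X=0, V=2, W=0) weight 1/384
  (Y=2, U=2, Z=0, X=0, V=2, W=1) weight 1/384
  (Y=2, U=2, Z=0, X=1, V=1, W=0) weight 1/288
  (Y=2, U=2, Z=0, X=1, V=1, W=1) weight 1/288
  (Y=2, U=2, Z=0, X=1, V=4, W=0) weight 1/288
  (Y=2, U=2, Z=0, X=1, V=4, W=1) weight 1/288
  (Y=2, U=2, Z=0, X=2, V=3, W=0) weight 1/288
  (Y=2, U=2, Z=0, X=2, V=3, W=1) weight 1/288
  (Y=2, U=2, Z=0, X=3, V=2, W=0) weight 1/1152
  … 111 more
Group by X:
  weight(X=0) = 1/16
  weight(X=1) = 1/6
  weight(X=2) = 1/12
  weight(X=3) = 1/48
Total weight = 1/16 + 1/6 + 1/12 + 1/48 = 1/3
P(X=0 | obs) = 1/16 / 1/3 = 3/16
P(X=1 | obs) = 1/6 / 1/3 = 1/2
P(X=2 | obs) = 1/12 / 1/3 = 1/4
P(X=3 | obs) = 1/48 / 1/3 = 1/16

P(X = 3 | obs) = 1/16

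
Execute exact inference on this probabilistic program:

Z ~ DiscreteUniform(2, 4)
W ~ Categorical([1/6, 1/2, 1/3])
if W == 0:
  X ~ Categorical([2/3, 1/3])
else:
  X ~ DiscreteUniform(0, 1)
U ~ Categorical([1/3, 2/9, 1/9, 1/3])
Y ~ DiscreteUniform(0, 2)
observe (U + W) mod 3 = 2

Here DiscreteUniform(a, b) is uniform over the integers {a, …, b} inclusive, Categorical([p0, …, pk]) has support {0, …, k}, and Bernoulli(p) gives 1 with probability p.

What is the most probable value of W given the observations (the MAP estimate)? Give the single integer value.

Enumerate traces; 72 have nonzero weight after conditioning:
  (Z=2, W=0, X=0, U=2, Y=0) weight 1/729
  (Z=2, W=0, X=0, U=2, Y=1) weight 1/729
  (Z=2, W=0, X=0, U=2, Y=2) weight 1/729
  (Z=2, W=0, X=1, U=2, Y=0) weight 1/1458
  (Z=2, W=0, X=1, U=2, Y=1) weight 1/1458
  (Z=2, W=0, X=1, U=2, Y=2) weight 1/1458
  (Z=2, W=1, X=0, U=1, Y=0) weight 1/162
  (Z=2, W=1, X=0, U=1, Y=1) weight 1/162
  (Z=2, W=2, X=0, U=0, Y=0) weight 1/162
  … 63 more
Group by W:
  weight(W=0) = 1/54
  weight(W=1) = 1/9
  weight(W=2) = 2/9
Total weight = 1/54 + 1/9 + 2/9 = 19/54
P(W=0 | obs) = 1/54 / 19/54 = 1/19
P(W=1 | obs) = 1/9 / 19/54 = 6/19
P(W=2 | obs) = 2/9 / 19/54 = 12/19
argmax = 2

argmax_v P(W = v | obs) = 2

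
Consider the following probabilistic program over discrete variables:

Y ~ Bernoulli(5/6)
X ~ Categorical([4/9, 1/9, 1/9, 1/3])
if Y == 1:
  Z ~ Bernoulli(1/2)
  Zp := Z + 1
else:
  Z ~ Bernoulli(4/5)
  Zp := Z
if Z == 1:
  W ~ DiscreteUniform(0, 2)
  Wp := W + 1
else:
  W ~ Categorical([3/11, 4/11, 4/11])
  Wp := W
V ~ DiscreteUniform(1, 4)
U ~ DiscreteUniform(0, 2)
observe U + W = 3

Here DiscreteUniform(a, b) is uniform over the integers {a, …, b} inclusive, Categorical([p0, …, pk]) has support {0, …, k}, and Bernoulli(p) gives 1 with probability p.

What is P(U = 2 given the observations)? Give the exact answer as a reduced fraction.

Enumerate traces; 128 have nonzero weight after conditioning:
  (Y=0, X=0, Z=0, W=1, V=1, U=2) weight 2/4455
  (Y=0, X=0, Z=0, W=1, V=2, U=2) weight 2/4455
  (Y=0, X=0, Z=0, W=1, V=3, U=2) weight 2/4455
  (Y=0, X=0, Z=0, W=1, V=4, U=2) weight 2/4455
  (Y=0, X=0, Z=0, W=2, V=1, U=1) weight 2/4455
  (Y=0, X=0, Z=0, W=2, V=2, U=1) weight 2/4455
  (Y=0, X=0, Z=0, W=2, V=3, U=1) weight 2/4455
  (Y=0, X=0, Z=0, W=2, V=4, U=1) weight 2/4455
  … 120 more
Group by U:
  weight(U=1) = 229/1980
  weight(U=2) = 229/1980
Total weight = 229/1980 + 229/1980 = 229/990
P(U=1 | obs) = 229/1980 / 229/990 = 1/2
P(U=2 | obs) = 229/1980 / 229/990 = 1/2

P(U = 2 | obs) = 1/2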